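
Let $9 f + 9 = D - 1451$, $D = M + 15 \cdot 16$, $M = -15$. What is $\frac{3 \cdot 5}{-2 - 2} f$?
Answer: $\frac{6175}{12} \approx 514.58$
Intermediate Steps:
$D = 225$ ($D = -15 + 15 \cdot 16 = -15 + 240 = 225$)
$f = - \frac{1235}{9}$ ($f = -1 + \frac{225 - 1451}{9} = -1 + \frac{1}{9} \left(-1226\right) = -1 - \frac{1226}{9} = - \frac{1235}{9} \approx -137.22$)
$\frac{3 \cdot 5}{-2 - 2} f = \frac{3 \cdot 5}{-2 - 2} \left(- \frac{1235}{9}\right) = \frac{15}{-4} \left(- \frac{1235}{9}\right) = 15 \left(- \frac{1}{4}\right) \left(- \frac{1235}{9}\right) = \left(- \frac{15}{4}\right) \left(- \frac{1235}{9}\right) = \frac{6175}{12}$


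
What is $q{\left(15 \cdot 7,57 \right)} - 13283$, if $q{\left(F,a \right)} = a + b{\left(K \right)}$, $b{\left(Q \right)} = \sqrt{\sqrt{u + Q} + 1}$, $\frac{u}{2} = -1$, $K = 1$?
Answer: $-13226 + \sqrt{1 + i} \approx -13225.0 + 0.45509 i$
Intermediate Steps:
$u = -2$ ($u = 2 \left(-1\right) = -2$)
$b{\left(Q \right)} = \sqrt{1 + \sqrt{-2 + Q}}$ ($b{\left(Q \right)} = \sqrt{\sqrt{-2 + Q} + 1} = \sqrt{1 + \sqrt{-2 + Q}}$)
$q{\left(F,a \right)} = a + \sqrt{1 + i}$ ($q{\left(F,a \right)} = a + \sqrt{1 + \sqrt{-2 + 1}} = a + \sqrt{1 + \sqrt{-1}} = a + \sqrt{1 + i}$)
$q{\left(15 \cdot 7,57 \right)} - 13283 = \left(57 + \sqrt{1 + i}\right) - 13283 = -13226 + \sqrt{1 + i}$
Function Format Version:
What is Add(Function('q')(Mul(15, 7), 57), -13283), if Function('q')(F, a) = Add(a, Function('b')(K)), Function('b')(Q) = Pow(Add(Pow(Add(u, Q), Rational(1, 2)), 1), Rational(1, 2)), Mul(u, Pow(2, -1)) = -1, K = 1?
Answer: Add(-13226, Pow(Add(1, I), Rational(1, 2))) ≈ Add(-13225., Mul(0.45509, I))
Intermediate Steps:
u = -2 (u = Mul(2, -1) = -2)
Function('b')(Q) = Pow(Add(1, Pow(Add(-2, Q), Rational(1, 2))), Rational(1, 2)) (Function('b')(Q) = Pow(Add(Pow(Add(-2, Q), Rational(1, 2)), 1), Rational(1, 2)) = Pow(Add(1, Pow(Add(-2, Q), Rational(1, 2))), Rational(1, 2)))
Function('q')(F, a) = Add(a, Pow(Add(1, I), Rational(1, 2))) (Function('q')(F, a) = Add(a, Pow(Add(1, Pow(Add(-2, 1), Rational(1, 2))), Rational(1, 2))) = Add(a, Pow(Add(1, Pow(-1, Rational(1, 2))), Rational(1, 2))) = Add(a, Pow(Add(1, I), Rational(1, 2))))
Add(Function('q')(Mul(15, 7), 57), -13283) = Add(Add(57, Pow(Add(1, I), Rational(1, 2))), -13283) = Add(-13226, Pow(Add(1, I), Rational(1, 2)))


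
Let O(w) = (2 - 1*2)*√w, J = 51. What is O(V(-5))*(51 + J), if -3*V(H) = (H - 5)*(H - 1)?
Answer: 0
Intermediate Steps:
V(H) = -(-1 + H)*(-5 + H)/3 (V(H) = -(H - 5)*(H - 1)/3 = -(-5 + H)*(-1 + H)/3 = -(-1 + H)*(-5 + H)/3)
O(w) = 0 (O(w) = (2 - 2)*√w = 0*√w = 0)
O(V(-5))*(51 + J) = 0*(51 + 51) = 0*102 = 0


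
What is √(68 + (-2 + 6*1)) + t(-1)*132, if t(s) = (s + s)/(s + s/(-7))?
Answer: 308 + 6*√2 ≈ 316.49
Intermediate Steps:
t(s) = 7/3 (t(s) = (2*s)/(s + s*(-⅐)) = (2*s)/(s - s/7) = (2*s)/((6*s/7)) = (2*s)*(7/(6*s)) = 7/3)
√(68 + (-2 + 6*1)) + t(-1)*132 = √(68 + (-2 + 6*1)) + (7/3)*132 = √(68 + (-2 + 6)) + 308 = √(68 + 4) + 308 = √72 + 308 = 6*√2 + 308 = 308 + 6*√2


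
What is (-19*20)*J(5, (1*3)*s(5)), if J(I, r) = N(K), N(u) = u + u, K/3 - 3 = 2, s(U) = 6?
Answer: -11400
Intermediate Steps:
K = 15 (K = 9 + 3*2 = 9 + 6 = 15)
N(u) = 2*u
J(I, r) = 30 (J(I, r) = 2*15 = 30)
(-19*20)*J(5, (1*3)*s(5)) = -19*20*30 = -380*30 = -11400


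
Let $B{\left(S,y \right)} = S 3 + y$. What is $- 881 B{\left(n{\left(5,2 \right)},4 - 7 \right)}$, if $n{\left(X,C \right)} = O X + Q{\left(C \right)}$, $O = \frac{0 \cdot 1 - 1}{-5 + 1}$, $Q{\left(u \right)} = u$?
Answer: $- \frac{23787}{4} \approx -5946.8$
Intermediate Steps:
$O = \frac{1}{4}$ ($O = \frac{0 - 1}{-4} = \left(-1\right) \left(- \frac{1}{4}\right) = \frac{1}{4} \approx 0.25$)
$n{\left(X,C \right)} = C + \frac{X}{4}$ ($n{\left(X,C \right)} = \frac{X}{4} + C = C + \frac{X}{4}$)
$B{\left(S,y \right)} = y + 3 S$ ($B{\left(S,y \right)} = 3 S + y = y + 3 S$)
$- 881 B{\left(n{\left(5,2 \right)},4 - 7 \right)} = - 881 \left(\left(4 - 7\right) + 3 \left(2 + \frac{1}{4} \cdot 5\right)\right) = - 881 \left(-3 + 3 \left(2 + \frac{5}{4}\right)\right) = - 881 \left(-3 + 3 \cdot \frac{13}{4}\right) = - 881 \left(-3 + \frac{39}{4}\right) = \left(-881\right) \frac{27}{4} = - \frac{23787}{4}$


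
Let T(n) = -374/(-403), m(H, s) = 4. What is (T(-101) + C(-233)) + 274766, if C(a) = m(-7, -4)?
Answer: 110732684/403 ≈ 2.7477e+5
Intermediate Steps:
T(n) = 374/403 (T(n) = -374*(-1/403) = 374/403)
C(a) = 4
(T(-101) + C(-233)) + 274766 = (374/403 + 4) + 274766 = 1986/403 + 274766 = 110732684/403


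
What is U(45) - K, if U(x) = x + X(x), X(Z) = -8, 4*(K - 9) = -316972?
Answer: 79271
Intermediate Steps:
K = -79234 (K = 9 + (¼)*(-316972) = 9 - 79243 = -79234)
U(x) = -8 + x (U(x) = x - 8 = -8 + x)
U(45) - K = (-8 + 45) - 1*(-79234) = 37 + 79234 = 79271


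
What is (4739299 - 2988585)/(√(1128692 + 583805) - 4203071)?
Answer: -3679187621347/8832902059272 - 875357*√1712497/8832902059272 ≈ -0.41666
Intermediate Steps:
(4739299 - 2988585)/(√(1128692 + 583805) - 4203071) = 1750714/(√1712497 - 4203071) = 1750714/(-4203071 + √1712497)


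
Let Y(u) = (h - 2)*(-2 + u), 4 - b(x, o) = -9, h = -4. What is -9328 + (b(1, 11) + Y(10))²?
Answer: -8103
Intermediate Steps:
b(x, o) = 13 (b(x, o) = 4 - 1*(-9) = 4 + 9 = 13)
Y(u) = 12 - 6*u (Y(u) = (-4 - 2)*(-2 + u) = -6*(-2 + u) = 12 - 6*u)
-9328 + (b(1, 11) + Y(10))² = -9328 + (13 + (12 - 6*10))² = -9328 + (13 + (12 - 60))² = -9328 + (13 - 48)² = -9328 + (-35)² = -9328 + 1225 = -8103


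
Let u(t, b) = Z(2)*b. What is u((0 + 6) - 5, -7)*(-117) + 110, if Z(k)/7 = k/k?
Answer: 5843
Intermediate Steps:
Z(k) = 7 (Z(k) = 7*(k/k) = 7*1 = 7)
u(t, b) = 7*b
u((0 + 6) - 5, -7)*(-117) + 110 = (7*(-7))*(-117) + 110 = -49*(-117) + 110 = 5733 + 110 = 5843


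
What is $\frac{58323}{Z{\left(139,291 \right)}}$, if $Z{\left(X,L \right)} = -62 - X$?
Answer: $- \frac{19441}{67} \approx -290.16$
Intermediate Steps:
$\frac{58323}{Z{\left(139,291 \right)}} = \frac{58323}{-62 - 139} = \frac{58323}{-201} = 58323 \left(- \frac{1}{201}\right) = - \frac{19441}{67}$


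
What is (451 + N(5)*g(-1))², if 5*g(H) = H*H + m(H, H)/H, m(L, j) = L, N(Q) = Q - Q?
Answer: 203401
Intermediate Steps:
N(Q) = 0
g(H) = ⅕ + H²/5 (g(H) = (H*H + H/H)/5 = (H² + 1)/5 = (1 + H²)/5 = ⅕ + H²/5)
(451 + N(5)*g(-1))² = (451 + 0*(⅕ + (⅕)*(-1)²))² = (451 + 0*(⅕ + (⅕)*1))² = (451 + 0*(⅕ + ⅕))² = (451 + 0*(⅖))² = (451 + 0)² = 451² = 203401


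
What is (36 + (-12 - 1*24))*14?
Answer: 0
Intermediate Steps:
(36 + (-12 - 1*24))*14 = (36 + (-12 - 24))*14 = (36 - 36)*14 = 0*14 = 0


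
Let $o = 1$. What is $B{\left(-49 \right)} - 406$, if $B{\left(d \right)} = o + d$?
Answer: $-454$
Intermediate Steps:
$B{\left(d \right)} = 1 + d$
$B{\left(-49 \right)} - 406 = \left(1 - 49\right) - 406 = -48 - 406 = -454$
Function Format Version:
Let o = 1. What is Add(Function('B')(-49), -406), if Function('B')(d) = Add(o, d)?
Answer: -454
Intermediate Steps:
Function('B')(d) = Add(1, d)
Add(Function('B')(-49), -406) = Add(Add(1, -49), -406) = Add(-48, -406) = -454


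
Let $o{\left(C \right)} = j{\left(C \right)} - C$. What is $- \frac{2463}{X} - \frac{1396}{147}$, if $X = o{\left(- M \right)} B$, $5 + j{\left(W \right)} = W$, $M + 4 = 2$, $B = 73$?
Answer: $- \frac{147479}{53655} \approx -2.7487$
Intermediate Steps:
$M = -2$ ($M = -4 + 2 = -2$)
$j{\left(W \right)} = -5 + W$
$o{\left(C \right)} = -5$ ($o{\left(C \right)} = \left(-5 + C\right) - C = -5$)
$X = -365$ ($X = \left(-5\right) 73 = -365$)
$- \frac{2463}{X} - \frac{1396}{147} = - \frac{2463}{-365} - \frac{1396}{147} = \left(-2463\right) \left(- \frac{1}{365}\right) - \frac{1396}{147} = \frac{2463}{365} - \frac{1396}{147} = - \frac{147479}{53655}$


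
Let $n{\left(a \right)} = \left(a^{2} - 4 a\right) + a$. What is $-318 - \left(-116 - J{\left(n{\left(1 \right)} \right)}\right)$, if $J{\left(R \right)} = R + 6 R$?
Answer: $-216$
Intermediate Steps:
$n{\left(a \right)} = a^{2} - 3 a$
$J{\left(R \right)} = 7 R$
$-318 - \left(-116 - J{\left(n{\left(1 \right)} \right)}\right) = -318 - \left(-116 - 7 \cdot 1 \left(-3 + 1\right)\right) = -318 - \left(-116 - 7 \cdot 1 \left(-2\right)\right) = -318 - \left(-116 - 7 \left(-2\right)\right) = -318 - \left(-116 - -14\right) = -318 - \left(-116 + 14\right) = -318 - -102 = -318 + 102 = -216$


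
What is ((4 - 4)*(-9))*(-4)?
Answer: 0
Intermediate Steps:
((4 - 4)*(-9))*(-4) = (0*(-9))*(-4) = 0*(-4) = 0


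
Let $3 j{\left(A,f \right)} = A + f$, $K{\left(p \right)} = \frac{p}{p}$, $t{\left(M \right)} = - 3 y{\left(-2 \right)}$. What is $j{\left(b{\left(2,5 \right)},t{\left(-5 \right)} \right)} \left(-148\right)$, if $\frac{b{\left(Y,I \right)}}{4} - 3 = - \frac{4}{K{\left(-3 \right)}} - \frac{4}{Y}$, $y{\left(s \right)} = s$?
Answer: $296$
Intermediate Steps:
$t{\left(M \right)} = 6$ ($t{\left(M \right)} = \left(-3\right) \left(-2\right) = 6$)
$K{\left(p \right)} = 1$
$b{\left(Y,I \right)} = -4 - \frac{16}{Y}$ ($b{\left(Y,I \right)} = 12 + 4 \left(- \frac{4}{1} - \frac{4}{Y}\right) = 12 + 4 \left(\left(-4\right) 1 - \frac{4}{Y}\right) = 12 + 4 \left(-4 - \frac{4}{Y}\right) = 12 - \left(16 + \frac{16}{Y}\right) = -4 - \frac{16}{Y}$)
$j{\left(A,f \right)} = \frac{A}{3} + \frac{f}{3}$ ($j{\left(A,f \right)} = \frac{A + f}{3} = \frac{A}{3} + \frac{f}{3}$)
$j{\left(b{\left(2,5 \right)},t{\left(-5 \right)} \right)} \left(-148\right) = \left(\frac{-4 - \frac{16}{2}}{3} + \frac{1}{3} \cdot 6\right) \left(-148\right) = \left(\frac{-4 - 8}{3} + 2\right) \left(-148\right) = \left(\frac{1}{3} \left(-12\right) + 2\right) \left(-148\right) = \left(-4 + 2\right) \left(-148\right) = \left(-2\right) \left(-148\right) = 296$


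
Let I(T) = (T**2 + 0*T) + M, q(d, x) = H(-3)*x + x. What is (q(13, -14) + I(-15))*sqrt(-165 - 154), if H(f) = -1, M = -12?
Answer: 213*I*sqrt(319) ≈ 3804.3*I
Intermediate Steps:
q(d, x) = 0 (q(d, x) = -x + x = 0)
I(T) = -12 + T**2 (I(T) = (T**2 + 0*T) - 12 = (T**2 + 0) - 12 = T**2 - 12 = -12 + T**2)
(q(13, -14) + I(-15))*sqrt(-165 - 154) = (0 + (-12 + (-15)**2))*sqrt(-165 - 154) = (0 + (-12 + 225))*sqrt(-319) = (0 + 213)*(I*sqrt(319)) = 213*(I*sqrt(319)) = 213*I*sqrt(319)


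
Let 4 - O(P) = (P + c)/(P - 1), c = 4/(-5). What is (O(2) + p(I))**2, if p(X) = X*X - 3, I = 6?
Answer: 32041/25 ≈ 1281.6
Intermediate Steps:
c = -4/5 (c = 4*(-1/5) = -4/5 ≈ -0.80000)
O(P) = 4 - (-4/5 + P)/(-1 + P) (O(P) = 4 - (P - 4/5)/(P - 1) = 4 - (-4/5 + P)/(-1 + P))
p(X) = -3 + X**2 (p(X) = X**2 - 3 = -3 + X**2)
(O(2) + p(I))**2 = ((-16 + 15*2)/(5*(-1 + 2)) + (-3 + 6**2))**2 = ((1/5)*(-16 + 30)/1 + (-3 + 36))**2 = ((1/5)*1*14 + 33)**2 = (14/5 + 33)**2 = (179/5)**2 = 32041/25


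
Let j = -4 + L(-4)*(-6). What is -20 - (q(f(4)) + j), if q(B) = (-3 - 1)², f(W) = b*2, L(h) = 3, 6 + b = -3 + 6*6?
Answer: -14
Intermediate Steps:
b = 27 (b = -6 + (-3 + 6*6) = -6 + (-3 + 36) = -6 + 33 = 27)
f(W) = 54 (f(W) = 27*2 = 54)
q(B) = 16 (q(B) = (-4)² = 16)
j = -22 (j = -4 + 3*(-6) = -4 - 18 = -22)
-20 - (q(f(4)) + j) = -20 - (16 - 22) = -20 - 1*(-6) = -20 + 6 = -14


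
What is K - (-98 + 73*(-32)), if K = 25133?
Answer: 27567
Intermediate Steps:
K - (-98 + 73*(-32)) = 25133 - (-98 + 73*(-32)) = 25133 - (-98 - 2336) = 25133 - 1*(-2434) = 25133 + 2434 = 27567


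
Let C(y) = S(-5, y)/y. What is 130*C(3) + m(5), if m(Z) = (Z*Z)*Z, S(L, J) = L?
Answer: -275/3 ≈ -91.667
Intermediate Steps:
m(Z) = Z³ (m(Z) = Z²*Z = Z³)
C(y) = -5/y
130*C(3) + m(5) = 130*(-5/3) + 5³ = 130*(-5*⅓) + 125 = 130*(-5/3) + 125 = -650/3 + 125 = -275/3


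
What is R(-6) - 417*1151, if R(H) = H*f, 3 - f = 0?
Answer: -479985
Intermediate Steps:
f = 3 (f = 3 - 1*0 = 3 + 0 = 3)
R(H) = 3*H (R(H) = H*3 = 3*H)
R(-6) - 417*1151 = 3*(-6) - 417*1151 = -18 - 479967 = -479985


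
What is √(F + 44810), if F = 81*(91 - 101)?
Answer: 20*√110 ≈ 209.76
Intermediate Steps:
F = -810 (F = 81*(-10) = -810)
√(F + 44810) = √(-810 + 44810) = √44000 = 20*√110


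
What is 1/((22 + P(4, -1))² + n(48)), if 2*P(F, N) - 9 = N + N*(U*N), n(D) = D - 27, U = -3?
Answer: 4/2485 ≈ 0.0016097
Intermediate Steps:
n(D) = -27 + D
P(F, N) = 9/2 + N/2 - 3*N²/2 (P(F, N) = 9/2 + (N + N*(-3*N))/2 = 9/2 + (N - 3*N²)/2 = 9/2 + (N/2 - 3*N²/2) = 9/2 + N/2 - 3*N²/2)
1/((22 + P(4, -1))² + n(48)) = 1/((22 + (9/2 + (½)*(-1) - 3/2*(-1)²))² + (-27 + 48)) = 1/((22 + (9/2 - ½ - 3/2*1))² + 21) = 1/((22 + (9/2 - ½ - 3/2))² + 21) = 1/((22 + 5/2)² + 21) = 1/((49/2)² + 21) = 1/(2401/4 + 21) = 1/(2485/4) = 4/2485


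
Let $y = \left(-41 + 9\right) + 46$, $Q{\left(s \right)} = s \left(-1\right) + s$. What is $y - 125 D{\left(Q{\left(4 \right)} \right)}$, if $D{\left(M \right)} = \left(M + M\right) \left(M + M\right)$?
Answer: $14$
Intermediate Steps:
$Q{\left(s \right)} = 0$ ($Q{\left(s \right)} = - s + s = 0$)
$D{\left(M \right)} = 4 M^{2}$ ($D{\left(M \right)} = 2 M 2 M = 4 M^{2}$)
$y = 14$ ($y = -32 + 46 = 14$)
$y - 125 D{\left(Q{\left(4 \right)} \right)} = 14 - 125 \cdot 4 \cdot 0^{2} = 14 - 125 \cdot 4 \cdot 0 = 14 - 0 = 14 + 0 = 14$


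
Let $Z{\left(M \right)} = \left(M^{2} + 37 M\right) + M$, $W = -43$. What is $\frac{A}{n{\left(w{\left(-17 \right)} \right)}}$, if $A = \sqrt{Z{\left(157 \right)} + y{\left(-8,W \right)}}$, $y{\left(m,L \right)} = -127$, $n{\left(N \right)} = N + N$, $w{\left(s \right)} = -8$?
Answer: $- \frac{\sqrt{7622}}{8} \approx -10.913$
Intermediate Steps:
$n{\left(N \right)} = 2 N$
$Z{\left(M \right)} = M^{2} + 38 M$
$A = 2 \sqrt{7622}$ ($A = \sqrt{157 \left(38 + 157\right) - 127} = \sqrt{157 \cdot 195 - 127} = \sqrt{30615 - 127} = \sqrt{30488} = 2 \sqrt{7622} \approx 174.61$)
$\frac{A}{n{\left(w{\left(-17 \right)} \right)}} = \frac{2 \sqrt{7622}}{2 \left(-8\right)} = \frac{2 \sqrt{7622}}{-16} = 2 \sqrt{7622} \left(- \frac{1}{16}\right) = - \frac{\sqrt{7622}}{8}$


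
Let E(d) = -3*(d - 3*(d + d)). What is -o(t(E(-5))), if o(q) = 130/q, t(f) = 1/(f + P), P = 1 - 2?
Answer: 9880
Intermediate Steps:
P = -1
E(d) = 15*d (E(d) = -3*(d - 6*d) = -(-15)*d = 15*d)
t(f) = 1/(-1 + f) (t(f) = 1/(f - 1) = 1/(-1 + f))
-o(t(E(-5))) = -130/(1/(-1 + 15*(-5))) = -130/(1/(-1 - 75)) = -130/(1/(-76)) = -130/(-1/76) = -130*(-76) = -1*(-9880) = 9880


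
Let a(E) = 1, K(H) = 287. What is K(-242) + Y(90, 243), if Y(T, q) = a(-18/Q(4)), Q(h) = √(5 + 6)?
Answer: 288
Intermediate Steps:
Q(h) = √11
Y(T, q) = 1
K(-242) + Y(90, 243) = 287 + 1 = 288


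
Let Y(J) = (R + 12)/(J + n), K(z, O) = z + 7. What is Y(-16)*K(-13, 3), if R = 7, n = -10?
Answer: 57/13 ≈ 4.3846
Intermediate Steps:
K(z, O) = 7 + z
Y(J) = 19/(-10 + J) (Y(J) = (7 + 12)/(J - 10) = 19/(-10 + J))
Y(-16)*K(-13, 3) = (19/(-10 - 16))*(7 - 13) = (19/(-26))*(-6) = (19*(-1/26))*(-6) = -19/26*(-6) = 57/13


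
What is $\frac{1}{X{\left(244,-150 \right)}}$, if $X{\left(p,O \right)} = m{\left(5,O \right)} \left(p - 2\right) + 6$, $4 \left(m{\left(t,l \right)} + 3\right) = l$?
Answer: $- \frac{1}{9795} \approx -0.00010209$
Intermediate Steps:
$m{\left(t,l \right)} = -3 + \frac{l}{4}$
$X{\left(p,O \right)} = 6 + \left(-3 + \frac{O}{4}\right) \left(-2 + p\right)$ ($X{\left(p,O \right)} = \left(-3 + \frac{O}{4}\right) \left(p - 2\right) + 6 = \left(-3 + \frac{O}{4}\right) \left(-2 + p\right) + 6 = 6 + \left(-3 + \frac{O}{4}\right) \left(-2 + p\right)$)
$\frac{1}{X{\left(244,-150 \right)}} = \frac{1}{12 - -75 + \frac{1}{4} \cdot 244 \left(-12 - 150\right)} = \frac{1}{12 + 75 + \frac{1}{4} \cdot 244 \left(-162\right)} = \frac{1}{12 + 75 - 9882} = \frac{1}{-9795} = - \frac{1}{9795}$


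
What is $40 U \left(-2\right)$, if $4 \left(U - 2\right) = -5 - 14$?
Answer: $220$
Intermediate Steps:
$U = - \frac{11}{4}$ ($U = 2 + \frac{-5 - 14}{4} = 2 + \frac{1}{4} \left(-19\right) = 2 - \frac{19}{4} = - \frac{11}{4} \approx -2.75$)
$40 U \left(-2\right) = 40 \left(- \frac{11}{4}\right) \left(-2\right) = \left(-110\right) \left(-2\right) = 220$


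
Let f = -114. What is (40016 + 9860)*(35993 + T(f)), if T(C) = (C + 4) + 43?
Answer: 1791845176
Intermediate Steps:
T(C) = 47 + C (T(C) = (4 + C) + 43 = 47 + C)
(40016 + 9860)*(35993 + T(f)) = (40016 + 9860)*(35993 + (47 - 114)) = 49876*(35993 - 67) = 49876*35926 = 1791845176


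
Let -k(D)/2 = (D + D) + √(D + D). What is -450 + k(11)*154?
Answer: -7226 - 308*√22 ≈ -8670.7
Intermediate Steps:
k(D) = -4*D - 2*√2*√D (k(D) = -2*((D + D) + √(D + D)) = -2*(2*D + √(2*D)) = -2*(2*D + √2*√D) = -4*D - 2*√2*√D)
-450 + k(11)*154 = -450 + (-4*11 - 2*√2*√11)*154 = -450 + (-44 - 2*√22)*154 = -450 + (-6776 - 308*√22) = -7226 - 308*√22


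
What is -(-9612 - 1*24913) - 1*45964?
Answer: -11439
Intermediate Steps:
-(-9612 - 1*24913) - 1*45964 = -(-9612 - 24913) - 45964 = -1*(-34525) - 45964 = 34525 - 45964 = -11439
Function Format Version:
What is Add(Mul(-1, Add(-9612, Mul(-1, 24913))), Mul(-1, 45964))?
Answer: -11439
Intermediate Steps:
Add(Mul(-1, Add(-9612, Mul(-1, 24913))), Mul(-1, 45964)) = Add(Mul(-1, Add(-9612, -24913)), -45964) = Add(Mul(-1, -34525), -45964) = Add(34525, -45964) = -11439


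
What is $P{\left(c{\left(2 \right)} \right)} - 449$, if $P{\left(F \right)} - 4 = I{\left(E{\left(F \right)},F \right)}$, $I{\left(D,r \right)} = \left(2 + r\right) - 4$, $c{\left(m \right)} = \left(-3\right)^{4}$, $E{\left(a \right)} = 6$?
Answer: $-366$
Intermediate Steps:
$c{\left(m \right)} = 81$
$I{\left(D,r \right)} = -2 + r$
$P{\left(F \right)} = 2 + F$ ($P{\left(F \right)} = 4 + \left(-2 + F\right) = 2 + F$)
$P{\left(c{\left(2 \right)} \right)} - 449 = \left(2 + 81\right) - 449 = 83 - 449 = -366$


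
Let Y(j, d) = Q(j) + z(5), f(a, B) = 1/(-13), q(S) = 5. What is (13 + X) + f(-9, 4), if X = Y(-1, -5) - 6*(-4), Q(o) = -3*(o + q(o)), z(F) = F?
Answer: 389/13 ≈ 29.923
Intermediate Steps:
f(a, B) = -1/13
Q(o) = -15 - 3*o (Q(o) = -3*(o + 5) = -3*(5 + o) = -15 - 3*o)
Y(j, d) = -10 - 3*j (Y(j, d) = (-15 - 3*j) + 5 = -10 - 3*j)
X = 17 (X = (-10 - 3*(-1)) - 6*(-4) = (-10 + 3) + 24 = -7 + 24 = 17)
(13 + X) + f(-9, 4) = (13 + 17) - 1/13 = 30 - 1/13 = 389/13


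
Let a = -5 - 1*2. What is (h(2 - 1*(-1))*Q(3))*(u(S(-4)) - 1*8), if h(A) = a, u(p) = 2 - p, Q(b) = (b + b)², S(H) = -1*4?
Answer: 504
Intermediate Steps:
S(H) = -4
Q(b) = 4*b² (Q(b) = (2*b)² = 4*b²)
a = -7 (a = -5 - 2 = -7)
h(A) = -7
(h(2 - 1*(-1))*Q(3))*(u(S(-4)) - 1*8) = (-28*3²)*((2 - 1*(-4)) - 1*8) = (-28*9)*((2 + 4) - 8) = (-7*36)*(6 - 8) = -252*(-2) = 504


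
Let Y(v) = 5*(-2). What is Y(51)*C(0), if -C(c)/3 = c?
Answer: 0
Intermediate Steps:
C(c) = -3*c
Y(v) = -10
Y(51)*C(0) = -(-30)*0 = -10*0 = 0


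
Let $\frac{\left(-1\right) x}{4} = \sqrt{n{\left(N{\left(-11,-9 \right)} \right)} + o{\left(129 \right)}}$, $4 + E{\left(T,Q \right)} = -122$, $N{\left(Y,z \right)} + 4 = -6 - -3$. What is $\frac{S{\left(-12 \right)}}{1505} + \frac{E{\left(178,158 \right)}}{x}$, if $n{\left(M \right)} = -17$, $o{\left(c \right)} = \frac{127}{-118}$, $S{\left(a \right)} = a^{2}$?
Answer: $\frac{144}{1505} - \frac{7 i \sqrt{27966}}{158} \approx 0.095681 - 7.4089 i$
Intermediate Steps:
$N{\left(Y,z \right)} = -7$ ($N{\left(Y,z \right)} = -4 - 3 = -7$)
$E{\left(T,Q \right)} = -126$ ($E{\left(T,Q \right)} = -4 - 122 = -126$)
$o{\left(c \right)} = - \frac{127}{118}$ ($o{\left(c \right)} = 127 \left(- \frac{1}{118}\right) = - \frac{127}{118}$)
$x = - \frac{6 i \sqrt{27966}}{59}$ ($x = - 4 \sqrt{-17 - \frac{127}{118}} = - 4 \sqrt{- \frac{2133}{118}} = - 4 \frac{3 i \sqrt{27966}}{118} = - \frac{6 i \sqrt{27966}}{59} \approx - 17.006 i$)
$\frac{S{\left(-12 \right)}}{1505} + \frac{E{\left(178,158 \right)}}{x} = \frac{\left(-12\right)^{2}}{1505} - \frac{126}{\left(- \frac{6}{59}\right) i \sqrt{27966}} = 144 \cdot \frac{1}{1505} - 126 \frac{i \sqrt{27966}}{2844} = \frac{144}{1505} - \frac{7 i \sqrt{27966}}{158}$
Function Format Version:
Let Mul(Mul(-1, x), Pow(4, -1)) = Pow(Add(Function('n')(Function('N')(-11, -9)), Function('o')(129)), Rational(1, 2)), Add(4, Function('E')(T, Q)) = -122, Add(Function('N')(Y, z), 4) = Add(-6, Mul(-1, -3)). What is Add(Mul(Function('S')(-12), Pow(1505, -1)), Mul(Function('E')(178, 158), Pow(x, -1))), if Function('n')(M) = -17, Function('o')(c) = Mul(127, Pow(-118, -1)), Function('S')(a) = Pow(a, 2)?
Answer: Add(Rational(144, 1505), Mul(Rational(-7, 158), I, Pow(27966, Rational(1, 2)))) ≈ Add(0.095681, Mul(-7.4089, I))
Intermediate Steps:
Function('N')(Y, z) = -7 (Function('N')(Y, z) = Add(-4, Add(-6, Mul(-1, -3))) = Add(-4, Add(-6, 3)) = Add(-4, -3) = -7)
Function('E')(T, Q) = -126 (Function('E')(T, Q) = Add(-4, -122) = -126)
Function('o')(c) = Rational(-127, 118) (Function('o')(c) = Mul(127, Rational(-1, 118)) = Rational(-127, 118))
x = Mul(Rational(-6, 59), I, Pow(27966, Rational(1, 2))) (x = Mul(-4, Pow(Add(-17, Rational(-127, 118)), Rational(1, 2))) = Mul(-4, Pow(Rational(-2133, 118), Rational(1, 2))) = Mul(-4, Mul(Rational(3, 118), I, Pow(27966, Rational(1, 2)))) = Mul(Rational(-6, 59), I, Pow(27966, Rational(1, 2))) ≈ Mul(-17.006, I))
Add(Mul(Function('S')(-12), Pow(1505, -1)), Mul(Function('E')(178, 158), Pow(x, -1))) = Add(Mul(Pow(-12, 2), Pow(1505, -1)), Mul(-126, Pow(Mul(Rational(-6, 59), I, Pow(27966, Rational(1, 2))), -1))) = Add(Mul(144, Rational(1, 1505)), Mul(-126, Mul(Rational(1, 2844), I, Pow(27966, Rational(1, 2))))) = Add(Rational(144, 1505), Mul(Rational(-7, 158), I, Pow(27966, Rational(1, 2))))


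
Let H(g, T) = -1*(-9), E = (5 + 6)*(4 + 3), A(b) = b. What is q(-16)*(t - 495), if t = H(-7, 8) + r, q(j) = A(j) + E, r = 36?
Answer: -27450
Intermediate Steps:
E = 77 (E = 11*7 = 77)
q(j) = 77 + j (q(j) = j + 77 = 77 + j)
H(g, T) = 9
t = 45 (t = 9 + 36 = 45)
q(-16)*(t - 495) = (77 - 16)*(45 - 495) = 61*(-450) = -27450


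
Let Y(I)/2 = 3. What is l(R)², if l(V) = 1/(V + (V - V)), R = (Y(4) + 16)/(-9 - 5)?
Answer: 49/121 ≈ 0.40496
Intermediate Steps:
Y(I) = 6 (Y(I) = 2*3 = 6)
R = -11/7 (R = (6 + 16)/(-9 - 5) = 22/(-14) = 22*(-1/14) = -11/7 ≈ -1.5714)
l(V) = 1/V (l(V) = 1/(V + 0) = 1/V)
l(R)² = (1/(-11/7))² = (-7/11)² = 49/121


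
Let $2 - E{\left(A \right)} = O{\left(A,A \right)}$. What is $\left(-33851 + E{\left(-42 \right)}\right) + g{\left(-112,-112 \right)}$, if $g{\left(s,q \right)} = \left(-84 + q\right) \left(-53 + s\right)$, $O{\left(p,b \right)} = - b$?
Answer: $-1551$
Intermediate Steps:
$E{\left(A \right)} = 2 + A$ ($E{\left(A \right)} = 2 - - A = 2 + A$)
$\left(-33851 + E{\left(-42 \right)}\right) + g{\left(-112,-112 \right)} = \left(-33851 + \left(2 - 42\right)\right) - -32340 = \left(-33851 - 40\right) + \left(4452 + 9408 + 5936 + 12544\right) = -33891 + 32340 = -1551$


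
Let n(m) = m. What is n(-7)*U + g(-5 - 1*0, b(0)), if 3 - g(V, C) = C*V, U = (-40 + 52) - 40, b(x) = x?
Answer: 199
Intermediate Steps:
U = -28 (U = 12 - 40 = -28)
g(V, C) = 3 - C*V
n(-7)*U + g(-5 - 1*0, b(0)) = -7*(-28) + (3 - 1*0*(-5 - 1*0)) = 196 + (3 - 1*0*(-5 + 0)) = 196 + (3 - 1*0*(-5)) = 196 + (3 + 0) = 196 + 3 = 199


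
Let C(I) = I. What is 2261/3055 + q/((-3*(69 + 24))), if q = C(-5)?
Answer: 646094/852345 ≈ 0.75802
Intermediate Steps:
q = -5
2261/3055 + q/((-3*(69 + 24))) = 2261/3055 - 5*(-1/(3*(69 + 24))) = 2261*(1/3055) - 5/((-3*93)) = 2261/3055 - 5/(-279) = 2261/3055 - 5*(-1/279) = 2261/3055 + 5/279 = 646094/852345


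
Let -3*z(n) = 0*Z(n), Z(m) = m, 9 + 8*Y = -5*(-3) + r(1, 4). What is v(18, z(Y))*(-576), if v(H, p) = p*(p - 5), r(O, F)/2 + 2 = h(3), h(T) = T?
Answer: 0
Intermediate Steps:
r(O, F) = 2 (r(O, F) = -4 + 2*3 = -4 + 6 = 2)
Y = 1 (Y = -9/8 + (-5*(-3) + 2)/8 = -9/8 + (15 + 2)/8 = -9/8 + (⅛)*17 = -9/8 + 17/8 = 1)
z(n) = 0 (z(n) = -0*n = -⅓*0 = 0)
v(H, p) = p*(-5 + p)
v(18, z(Y))*(-576) = (0*(-5 + 0))*(-576) = (0*(-5))*(-576) = 0*(-576) = 0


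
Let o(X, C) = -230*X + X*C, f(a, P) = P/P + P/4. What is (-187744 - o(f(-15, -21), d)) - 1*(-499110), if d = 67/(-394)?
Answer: 489171137/1576 ≈ 3.1039e+5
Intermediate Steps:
d = -67/394 (d = 67*(-1/394) = -67/394 ≈ -0.17005)
f(a, P) = 1 + P/4 (f(a, P) = 1 + P*(1/4) = 1 + P/4)
o(X, C) = -230*X + C*X
(-187744 - o(f(-15, -21), d)) - 1*(-499110) = (-187744 - (1 + (1/4)*(-21))*(-230 - 67/394)) - 1*(-499110) = (-187744 - (1 - 21/4)*(-90687)/394) + 499110 = (-187744 - (-17)*(-90687)/(4*394)) + 499110 = (-187744 - 1*1541679/1576) + 499110 = (-187744 - 1541679/1576) + 499110 = -297426223/1576 + 499110 = 489171137/1576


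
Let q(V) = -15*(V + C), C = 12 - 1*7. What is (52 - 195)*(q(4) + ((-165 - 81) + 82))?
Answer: 42757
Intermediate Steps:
C = 5 (C = 12 - 7 = 5)
q(V) = -75 - 15*V (q(V) = -15*(V + 5) = -15*(5 + V) = -75 - 15*V)
(52 - 195)*(q(4) + ((-165 - 81) + 82)) = (52 - 195)*((-75 - 15*4) + ((-165 - 81) + 82)) = -143*((-75 - 60) + (-246 + 82)) = -143*(-135 - 164) = -143*(-299) = 42757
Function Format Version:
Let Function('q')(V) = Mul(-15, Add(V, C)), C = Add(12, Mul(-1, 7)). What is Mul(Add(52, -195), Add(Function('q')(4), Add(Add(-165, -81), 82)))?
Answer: 42757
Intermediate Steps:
C = 5 (C = Add(12, -7) = 5)
Function('q')(V) = Add(-75, Mul(-15, V)) (Function('q')(V) = Mul(-15, Add(V, 5)) = Mul(-15, Add(5, V)) = Add(-75, Mul(-15, V)))
Mul(Add(52, -195), Add(Function('q')(4), Add(Add(-165, -81), 82))) = Mul(Add(52, -195), Add(Add(-75, Mul(-15, 4)), Add(Add(-165, -81), 82))) = Mul(-143, Add(Add(-75, -60), Add(-246, 82))) = Mul(-143, Add(-135, -164)) = Mul(-143, -299) = 42757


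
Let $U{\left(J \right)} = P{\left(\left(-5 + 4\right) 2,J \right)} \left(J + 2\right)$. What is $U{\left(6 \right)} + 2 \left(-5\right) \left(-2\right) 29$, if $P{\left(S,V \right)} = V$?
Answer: $628$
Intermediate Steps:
$U{\left(J \right)} = J \left(2 + J\right)$ ($U{\left(J \right)} = J \left(J + 2\right) = J \left(2 + J\right)$)
$U{\left(6 \right)} + 2 \left(-5\right) \left(-2\right) 29 = 6 \left(2 + 6\right) + 2 \left(-5\right) \left(-2\right) 29 = 6 \cdot 8 + \left(-10\right) \left(-2\right) 29 = 48 + 20 \cdot 29 = 48 + 580 = 628$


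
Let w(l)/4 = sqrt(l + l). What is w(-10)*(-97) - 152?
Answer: -152 - 776*I*sqrt(5) ≈ -152.0 - 1735.2*I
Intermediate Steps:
w(l) = 4*sqrt(2)*sqrt(l) (w(l) = 4*sqrt(l + l) = 4*sqrt(2*l) = 4*(sqrt(2)*sqrt(l)) = 4*sqrt(2)*sqrt(l))
w(-10)*(-97) - 152 = (4*sqrt(2)*sqrt(-10))*(-97) - 152 = (4*sqrt(2)*(I*sqrt(10)))*(-97) - 152 = (8*I*sqrt(5))*(-97) - 152 = -776*I*sqrt(5) - 152 = -152 - 776*I*sqrt(5)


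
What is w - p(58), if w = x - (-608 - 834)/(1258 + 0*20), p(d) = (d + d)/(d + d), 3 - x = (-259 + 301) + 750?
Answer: -496189/629 ≈ -788.85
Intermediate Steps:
x = -789 (x = 3 - ((-259 + 301) + 750) = 3 - (42 + 750) = 3 - 1*792 = 3 - 792 = -789)
p(d) = 1 (p(d) = (2*d)/((2*d)) = (2*d)*(1/(2*d)) = 1)
w = -495560/629 (w = -789 - (-608 - 834)/(1258 + 0*20) = -789 - (-1442)/(1258 + 0) = -789 - (-1442)/1258 = -789 - 1*(-721/629) = -789 + 721/629 = -495560/629 ≈ -787.85)
w - p(58) = -495560/629 - 1*1 = -495560/629 - 1 = -496189/629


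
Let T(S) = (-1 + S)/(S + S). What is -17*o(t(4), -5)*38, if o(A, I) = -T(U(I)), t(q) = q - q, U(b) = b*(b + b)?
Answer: 15827/50 ≈ 316.54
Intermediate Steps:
U(b) = 2*b**2 (U(b) = b*(2*b) = 2*b**2)
t(q) = 0
T(S) = (-1 + S)/(2*S) (T(S) = (-1 + S)/((2*S)) = (-1 + S)*(1/(2*S)) = (-1 + S)/(2*S))
o(A, I) = -(-1 + 2*I**2)/(4*I**2) (o(A, I) = -(-1 + 2*I**2)/(2*(2*I**2)) = -1/(2*I**2)*(-1 + 2*I**2)/2 = -(-1 + 2*I**2)/(4*I**2))
-17*o(t(4), -5)*38 = -17*(-1/2 + (1/4)/(-5)**2)*38 = -17*(-1/2 + (1/4)*(1/25))*38 = -17*(-1/2 + 1/100)*38 = -17*(-49/100)*38 = (833/100)*38 = 15827/50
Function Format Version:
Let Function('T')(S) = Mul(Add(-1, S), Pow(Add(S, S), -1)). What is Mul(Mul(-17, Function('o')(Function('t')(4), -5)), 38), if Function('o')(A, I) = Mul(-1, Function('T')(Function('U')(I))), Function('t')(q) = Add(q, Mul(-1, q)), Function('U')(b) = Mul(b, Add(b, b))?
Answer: Rational(15827, 50) ≈ 316.54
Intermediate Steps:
Function('U')(b) = Mul(2, Pow(b, 2)) (Function('U')(b) = Mul(b, Mul(2, b)) = Mul(2, Pow(b, 2)))
Function('t')(q) = 0
Function('T')(S) = Mul(Rational(1, 2), Pow(S, -1), Add(-1, S)) (Function('T')(S) = Mul(Add(-1, S), Pow(Mul(2, S), -1)) = Mul(Add(-1, S), Mul(Rational(1, 2), Pow(S, -1))) = Mul(Rational(1, 2), Pow(S, -1), Add(-1, S)))
Function('o')(A, I) = Mul(Rational(-1, 4), Pow(I, -2), Add(-1, Mul(2, Pow(I, 2)))) (Function('o')(A, I) = Mul(-1, Mul(Rational(1, 2), Pow(Mul(2, Pow(I, 2)), -1), Add(-1, Mul(2, Pow(I, 2))))) = Mul(-1, Mul(Rational(1, 2), Mul(Rational(1, 2), Pow(I, -2)), Add(-1, Mul(2, Pow(I, 2))))) = Mul(-1, Mul(Rational(1, 4), Pow(I, -2), Add(-1, Mul(2, Pow(I, 2))))) = Mul(Rational(-1, 4), Pow(I, -2), Add(-1, Mul(2, Pow(I, 2)))))
Mul(Mul(-17, Function('o')(Function('t')(4), -5)), 38) = Mul(Mul(-17, Add(Rational(-1, 2), Mul(Rational(1, 4), Pow(-5, -2)))), 38) = Mul(Mul(-17, Add(Rational(-1, 2), Mul(Rational(1, 4), Rational(1, 25)))), 38) = Mul(Mul(-17, Add(Rational(-1, 2), Rational(1, 100))), 38) = Mul(Mul(-17, Rational(-49, 100)), 38) = Mul(Rational(833, 100), 38) = Rational(15827, 50)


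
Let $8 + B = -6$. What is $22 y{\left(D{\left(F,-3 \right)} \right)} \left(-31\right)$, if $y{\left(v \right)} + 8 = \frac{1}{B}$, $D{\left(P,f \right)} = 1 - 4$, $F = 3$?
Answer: $\frac{38533}{7} \approx 5504.7$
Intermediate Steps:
$B = -14$ ($B = -8 - 6 = -14$)
$D{\left(P,f \right)} = -3$ ($D{\left(P,f \right)} = 1 - 4 = -3$)
$y{\left(v \right)} = - \frac{113}{14}$ ($y{\left(v \right)} = -8 + \frac{1}{-14} = -8 - \frac{1}{14} = - \frac{113}{14}$)
$22 y{\left(D{\left(F,-3 \right)} \right)} \left(-31\right) = 22 \left(- \frac{113}{14}\right) \left(-31\right) = \left(- \frac{1243}{7}\right) \left(-31\right) = \frac{38533}{7}$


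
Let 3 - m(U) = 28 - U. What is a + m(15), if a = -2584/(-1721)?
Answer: -14626/1721 ≈ -8.4986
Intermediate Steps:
a = 2584/1721 (a = -2584*(-1/1721) = 2584/1721 ≈ 1.5015)
m(U) = -25 + U (m(U) = 3 - (28 - U) = 3 + (-28 + U) = -25 + U)
a + m(15) = 2584/1721 + (-25 + 15) = 2584/1721 - 10 = -14626/1721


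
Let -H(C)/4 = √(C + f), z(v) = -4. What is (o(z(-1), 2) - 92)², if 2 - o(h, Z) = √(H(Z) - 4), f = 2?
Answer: 8088 + 360*I*√3 ≈ 8088.0 + 623.54*I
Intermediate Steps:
H(C) = -4*√(2 + C) (H(C) = -4*√(C + 2) = -4*√(2 + C))
o(h, Z) = 2 - √(-4 - 4*√(2 + Z)) (o(h, Z) = 2 - √(-4*√(2 + Z) - 4) = 2 - √(-4 - 4*√(2 + Z)))
(o(z(-1), 2) - 92)² = ((2 - 2*√(-1 - √(2 + 2))) - 92)² = ((2 - 2*√(-1 - √4)) - 92)² = ((2 - 2*√(-1 - 1*2)) - 92)² = ((2 - 2*√(-1 - 2)) - 92)² = ((2 - 2*I*√3) - 92)² = (-90 - 2*I*√3)²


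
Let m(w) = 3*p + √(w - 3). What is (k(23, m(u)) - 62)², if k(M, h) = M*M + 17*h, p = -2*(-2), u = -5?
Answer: 447929 + 45628*I*√2 ≈ 4.4793e+5 + 64528.0*I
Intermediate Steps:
p = 4
m(w) = 12 + √(-3 + w) (m(w) = 3*4 + √(w - 3) = 12 + √(-3 + w))
k(M, h) = M² + 17*h
(k(23, m(u)) - 62)² = ((23² + 17*(12 + √(-3 - 5))) - 62)² = ((529 + 17*(12 + √(-8))) - 62)² = ((529 + 17*(12 + 2*I*√2)) - 62)² = ((529 + (204 + 34*I*√2)) - 62)² = ((733 + 34*I*√2) - 62)² = (671 + 34*I*√2)²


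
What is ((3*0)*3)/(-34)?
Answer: 0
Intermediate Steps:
((3*0)*3)/(-34) = -0*3 = -1/34*0 = 0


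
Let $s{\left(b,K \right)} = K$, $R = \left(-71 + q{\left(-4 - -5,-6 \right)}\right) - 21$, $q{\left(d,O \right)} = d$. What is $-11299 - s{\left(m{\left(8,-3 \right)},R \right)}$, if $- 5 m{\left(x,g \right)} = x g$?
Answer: $-11208$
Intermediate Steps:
$m{\left(x,g \right)} = - \frac{g x}{5}$ ($m{\left(x,g \right)} = - \frac{x g}{5} = - \frac{g x}{5}$)
$R = -91$ ($R = \left(-71 - -1\right) - 21 = \left(-71 + \left(-4 + 5\right)\right) - 21 = \left(-71 + 1\right) - 21 = -70 - 21 = -91$)
$-11299 - s{\left(m{\left(8,-3 \right)},R \right)} = -11299 - -91 = -11299 + 91 = -11208$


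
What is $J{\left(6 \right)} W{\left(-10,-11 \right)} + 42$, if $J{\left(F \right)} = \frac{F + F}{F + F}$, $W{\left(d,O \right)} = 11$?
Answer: $53$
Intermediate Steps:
$J{\left(F \right)} = 1$ ($J{\left(F \right)} = \frac{2 F}{2 F} = 2 F \frac{1}{2 F} = 1$)
$J{\left(6 \right)} W{\left(-10,-11 \right)} + 42 = 1 \cdot 11 + 42 = 11 + 42 = 53$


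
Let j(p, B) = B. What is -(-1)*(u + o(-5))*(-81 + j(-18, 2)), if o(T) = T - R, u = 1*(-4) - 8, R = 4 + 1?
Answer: 1738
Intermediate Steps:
R = 5
u = -12 (u = -4 - 8 = -12)
o(T) = -5 + T (o(T) = T - 1*5 = T - 5 = -5 + T)
-(-1)*(u + o(-5))*(-81 + j(-18, 2)) = -(-1)*(-12 + (-5 - 5))*(-81 + 2) = -(-1)*(-12 - 10)*(-79) = -(-1)*(-22*(-79)) = -(-1)*1738 = -1*(-1738) = 1738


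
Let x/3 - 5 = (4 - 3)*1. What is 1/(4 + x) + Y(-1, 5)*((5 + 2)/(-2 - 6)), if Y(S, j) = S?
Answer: 81/88 ≈ 0.92045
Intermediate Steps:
x = 18 (x = 15 + 3*((4 - 3)*1) = 15 + 3*(1*1) = 15 + 3*1 = 15 + 3 = 18)
1/(4 + x) + Y(-1, 5)*((5 + 2)/(-2 - 6)) = 1/(4 + 18) - (5 + 2)/(-2 - 6) = 1/22 - 7/(-8) = 1/22 - 7*(-1)/8 = 1/22 - 1*(-7/8) = 1/22 + 7/8 = 81/88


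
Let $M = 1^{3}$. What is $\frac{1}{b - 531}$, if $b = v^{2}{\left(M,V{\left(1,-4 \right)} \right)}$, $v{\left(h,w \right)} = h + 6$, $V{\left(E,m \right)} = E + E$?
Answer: $- \frac{1}{482} \approx -0.0020747$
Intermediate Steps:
$M = 1$
$V{\left(E,m \right)} = 2 E$
$v{\left(h,w \right)} = 6 + h$
$b = 49$ ($b = \left(6 + 1\right)^{2} = 7^{2} = 49$)
$\frac{1}{b - 531} = \frac{1}{49 - 531} = \frac{1}{-482} = - \frac{1}{482}$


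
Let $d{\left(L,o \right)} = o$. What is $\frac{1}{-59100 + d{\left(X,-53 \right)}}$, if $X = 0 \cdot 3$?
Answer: $- \frac{1}{59153} \approx -1.6905 \cdot 10^{-5}$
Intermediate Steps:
$X = 0$
$\frac{1}{-59100 + d{\left(X,-53 \right)}} = \frac{1}{-59100 - 53} = \frac{1}{-59153} = - \frac{1}{59153}$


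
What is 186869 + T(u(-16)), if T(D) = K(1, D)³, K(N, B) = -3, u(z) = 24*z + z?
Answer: 186842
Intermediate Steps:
u(z) = 25*z
T(D) = -27 (T(D) = (-3)³ = -27)
186869 + T(u(-16)) = 186869 - 27 = 186842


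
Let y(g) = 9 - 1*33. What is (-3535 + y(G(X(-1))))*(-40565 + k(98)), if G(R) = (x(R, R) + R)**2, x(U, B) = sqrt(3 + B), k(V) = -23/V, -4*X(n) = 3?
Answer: 14148423687/98 ≈ 1.4437e+8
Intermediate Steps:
X(n) = -3/4 (X(n) = -1/4*3 = -3/4)
G(R) = (R + sqrt(3 + R))**2 (G(R) = (sqrt(3 + R) + R)**2 = (R + sqrt(3 + R))**2)
y(g) = -24 (y(g) = 9 - 33 = -24)
(-3535 + y(G(X(-1))))*(-40565 + k(98)) = (-3535 - 24)*(-40565 - 23/98) = -3559*(-40565 - 23*1/98) = -3559*(-40565 - 23/98) = -3559*(-3975393/98) = 14148423687/98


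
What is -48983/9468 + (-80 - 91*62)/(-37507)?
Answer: -1783029485/355116276 ≈ -5.0210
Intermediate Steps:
-48983/9468 + (-80 - 91*62)/(-37507) = -48983*1/9468 + (-80 - 5642)*(-1/37507) = -48983/9468 - 5722*(-1/37507) = -48983/9468 + 5722/37507 = -1783029485/355116276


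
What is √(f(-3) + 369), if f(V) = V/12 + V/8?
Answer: √5894/4 ≈ 19.193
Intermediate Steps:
f(V) = 5*V/24 (f(V) = V*(1/12) + V*(⅛) = V/12 + V/8 = 5*V/24)
√(f(-3) + 369) = √((5/24)*(-3) + 369) = √(-5/8 + 369) = √(2947/8) = √5894/4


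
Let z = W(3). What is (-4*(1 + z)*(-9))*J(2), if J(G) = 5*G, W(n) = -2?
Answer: -360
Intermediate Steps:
z = -2
(-4*(1 + z)*(-9))*J(2) = (-4*(1 - 2)*(-9))*(5*2) = (-4*(-1)*(-9))*10 = (4*(-9))*10 = -36*10 = -360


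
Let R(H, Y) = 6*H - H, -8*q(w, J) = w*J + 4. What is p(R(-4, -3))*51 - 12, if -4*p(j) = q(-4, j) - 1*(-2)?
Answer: 771/8 ≈ 96.375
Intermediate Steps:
q(w, J) = -½ - J*w/8 (q(w, J) = -(w*J + 4)/8 = -(J*w + 4)/8 = -(4 + J*w)/8 = -½ - J*w/8)
R(H, Y) = 5*H
p(j) = -3/8 - j/8 (p(j) = -((-½ - ⅛*j*(-4)) - 1*(-2))/4 = -((-½ + j/2) + 2)/4 = -(3/2 + j/2)/4 = -3/8 - j/8)
p(R(-4, -3))*51 - 12 = (-3/8 - 5*(-4)/8)*51 - 12 = (-3/8 - ⅛*(-20))*51 - 12 = (-3/8 + 5/2)*51 - 12 = (17/8)*51 - 12 = 867/8 - 12 = 771/8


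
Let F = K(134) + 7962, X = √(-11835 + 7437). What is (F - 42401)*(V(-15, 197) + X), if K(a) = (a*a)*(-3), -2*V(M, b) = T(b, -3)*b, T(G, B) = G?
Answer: 3427106363/2 - 88307*I*√4398 ≈ 1.7136e+9 - 5.8563e+6*I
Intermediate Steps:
V(M, b) = -b²/2 (V(M, b) = -b*b/2 = -b²/2)
X = I*√4398 (X = √(-4398) = I*√4398 ≈ 66.317*I)
K(a) = -3*a² (K(a) = a²*(-3) = -3*a²)
F = -45906 (F = -3*134² + 7962 = -3*17956 + 7962 = -53868 + 7962 = -45906)
(F - 42401)*(V(-15, 197) + X) = (-45906 - 42401)*(-½*197² + I*√4398) = -88307*(-½*38809 + I*√4398) = -88307*(-38809/2 + I*√4398) = 3427106363/2 - 88307*I*√4398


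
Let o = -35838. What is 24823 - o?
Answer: 60661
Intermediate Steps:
24823 - o = 24823 - 1*(-35838) = 24823 + 35838 = 60661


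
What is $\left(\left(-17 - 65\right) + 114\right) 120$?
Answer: $3840$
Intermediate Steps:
$\left(\left(-17 - 65\right) + 114\right) 120 = \left(-82 + 114\right) 120 = 32 \cdot 120 = 3840$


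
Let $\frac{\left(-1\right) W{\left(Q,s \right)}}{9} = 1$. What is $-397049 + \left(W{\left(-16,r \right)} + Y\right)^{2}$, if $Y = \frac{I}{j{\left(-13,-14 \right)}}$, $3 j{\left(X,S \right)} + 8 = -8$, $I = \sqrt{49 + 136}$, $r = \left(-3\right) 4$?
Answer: $- \frac{101622143}{256} + \frac{27 \sqrt{185}}{8} \approx -3.9692 \cdot 10^{5}$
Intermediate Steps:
$r = -12$
$I = \sqrt{185} \approx 13.601$
$j{\left(X,S \right)} = - \frac{16}{3}$ ($j{\left(X,S \right)} = - \frac{8}{3} + \frac{1}{3} \left(-8\right) = - \frac{8}{3} - \frac{8}{3} = - \frac{16}{3}$)
$W{\left(Q,s \right)} = -9$ ($W{\left(Q,s \right)} = \left(-9\right) 1 = -9$)
$Y = - \frac{3 \sqrt{185}}{16}$ ($Y = \frac{\sqrt{185}}{- \frac{16}{3}} = \sqrt{185} \left(- \frac{3}{16}\right) = - \frac{3 \sqrt{185}}{16} \approx -2.5503$)
$-397049 + \left(W{\left(-16,r \right)} + Y\right)^{2} = -397049 + \left(-9 - \frac{3 \sqrt{185}}{16}\right)^{2}$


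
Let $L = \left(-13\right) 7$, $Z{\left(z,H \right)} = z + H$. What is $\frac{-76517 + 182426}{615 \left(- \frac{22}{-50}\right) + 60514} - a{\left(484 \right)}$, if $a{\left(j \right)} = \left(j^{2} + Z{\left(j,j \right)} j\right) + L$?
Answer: $- \frac{213559172326}{303923} \approx -7.0268 \cdot 10^{5}$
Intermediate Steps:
$Z{\left(z,H \right)} = H + z$
$L = -91$
$a{\left(j \right)} = -91 + 3 j^{2}$ ($a{\left(j \right)} = \left(j^{2} + \left(j + j\right) j\right) - 91 = \left(j^{2} + 2 j j\right) - 91 = \left(j^{2} + 2 j^{2}\right) - 91 = 3 j^{2} - 91 = -91 + 3 j^{2}$)
$\frac{-76517 + 182426}{615 \left(- \frac{22}{-50}\right) + 60514} - a{\left(484 \right)} = \frac{-76517 + 182426}{615 \left(- \frac{22}{-50}\right) + 60514} - \left(-91 + 3 \cdot 484^{2}\right) = \frac{105909}{615 \left(\left(-22\right) \left(- \frac{1}{50}\right)\right) + 60514} - \left(-91 + 3 \cdot 234256\right) = \frac{105909}{615 \cdot \frac{11}{25} + 60514} - \left(-91 + 702768\right) = \frac{105909}{\frac{1353}{5} + 60514} - 702677 = \frac{105909}{\frac{303923}{5}} - 702677 = 105909 \cdot \frac{5}{303923} - 702677 = \frac{529545}{303923} - 702677 = - \frac{213559172326}{303923}$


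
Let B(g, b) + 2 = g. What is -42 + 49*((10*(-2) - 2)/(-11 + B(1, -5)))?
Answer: 287/6 ≈ 47.833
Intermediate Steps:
B(g, b) = -2 + g
-42 + 49*((10*(-2) - 2)/(-11 + B(1, -5))) = -42 + 49*((10*(-2) - 2)/(-11 + (-2 + 1))) = -42 + 49*((-20 - 2)/(-11 - 1)) = -42 + 49*(-22/(-12)) = -42 + 49*(-22*(-1/12)) = -42 + 49*(11/6) = -42 + 539/6 = 287/6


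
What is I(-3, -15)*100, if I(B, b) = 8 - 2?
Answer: 600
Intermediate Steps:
I(B, b) = 6
I(-3, -15)*100 = 6*100 = 600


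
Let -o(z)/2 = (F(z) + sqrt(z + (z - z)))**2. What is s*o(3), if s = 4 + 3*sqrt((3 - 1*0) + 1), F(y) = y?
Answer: -240 - 120*sqrt(3) ≈ -447.85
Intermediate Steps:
s = 10 (s = 4 + 3*sqrt((3 + 0) + 1) = 4 + 3*sqrt(3 + 1) = 4 + 3*sqrt(4) = 4 + 3*2 = 4 + 6 = 10)
o(z) = -2*(z + sqrt(z))**2 (o(z) = -2*(z + sqrt(z + (z - z)))**2 = -2*(z + sqrt(z + 0))**2 = -2*(z + sqrt(z))**2)
s*o(3) = 10*(-2*(3 + sqrt(3))**2) = -20*(3 + sqrt(3))**2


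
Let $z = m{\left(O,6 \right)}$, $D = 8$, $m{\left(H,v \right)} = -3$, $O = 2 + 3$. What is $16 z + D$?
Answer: $-40$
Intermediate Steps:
$O = 5$
$z = -3$
$16 z + D = 16 \left(-3\right) + 8 = -48 + 8 = -40$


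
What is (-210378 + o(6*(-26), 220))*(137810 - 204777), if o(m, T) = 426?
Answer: 14059855584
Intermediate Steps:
(-210378 + o(6*(-26), 220))*(137810 - 204777) = (-210378 + 426)*(137810 - 204777) = -209952*(-66967) = 14059855584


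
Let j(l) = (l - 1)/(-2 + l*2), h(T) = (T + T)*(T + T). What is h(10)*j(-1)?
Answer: 200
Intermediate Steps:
h(T) = 4*T² (h(T) = (2*T)*(2*T) = 4*T²)
j(l) = (-1 + l)/(-2 + 2*l)
h(10)*j(-1) = (4*10²)*(½) = (4*100)*(½) = 400*(½) = 200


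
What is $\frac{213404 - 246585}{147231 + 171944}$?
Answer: $- \frac{33181}{319175} \approx -0.10396$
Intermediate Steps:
$\frac{213404 - 246585}{147231 + 171944} = \frac{213404 - 246585}{319175} = \left(-33181\right) \frac{1}{319175} = - \frac{33181}{319175}$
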